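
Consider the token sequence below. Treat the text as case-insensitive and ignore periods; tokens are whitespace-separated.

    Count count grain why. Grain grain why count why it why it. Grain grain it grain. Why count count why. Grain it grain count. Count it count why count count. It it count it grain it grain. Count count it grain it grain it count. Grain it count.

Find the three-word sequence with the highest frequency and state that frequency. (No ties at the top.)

"grain it grain", 4 times

Trigram frequencies (highest first):
  grain it grain: 4
  count count it: 3
  it grain it: 3
  grain why count: 2
  why count count: 2
  it grain count: 2
  … (27 more, each ≤ 2)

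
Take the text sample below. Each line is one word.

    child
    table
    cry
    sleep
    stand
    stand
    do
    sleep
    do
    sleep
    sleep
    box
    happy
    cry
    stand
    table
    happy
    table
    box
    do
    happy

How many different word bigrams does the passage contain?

19

21 tokens → 20 bigram windows in total.
Repeated bigrams (each contributes count−1 duplicates):
  do sleep: 2
1 duplicate windows → 20 − 1 = 19 distinct.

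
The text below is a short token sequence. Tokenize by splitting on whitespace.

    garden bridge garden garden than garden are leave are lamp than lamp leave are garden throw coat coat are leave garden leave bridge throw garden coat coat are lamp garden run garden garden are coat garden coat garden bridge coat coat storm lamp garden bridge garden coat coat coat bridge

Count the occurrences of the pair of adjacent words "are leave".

2

Scanning the 49 overlapping bigram windows for "are leave":
  position 7–8: are leave
  position 19–20: are leave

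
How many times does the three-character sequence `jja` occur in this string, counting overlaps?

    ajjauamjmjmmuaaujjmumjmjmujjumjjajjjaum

3

Sliding a length-3 window over the 39 characters (37 positions):
  position 2–4: jja
  position 31–33: jja
  position 35–37: jja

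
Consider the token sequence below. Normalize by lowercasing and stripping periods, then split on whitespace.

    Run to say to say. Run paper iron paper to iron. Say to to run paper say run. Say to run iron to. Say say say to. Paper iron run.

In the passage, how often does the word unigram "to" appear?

Scanning the 30 tokens for "to":
  position 2: to
  position 4: to
  position 10: to
  position 13: to
  position 14: to
  position 20: to
  position 23: to
  position 27: to

8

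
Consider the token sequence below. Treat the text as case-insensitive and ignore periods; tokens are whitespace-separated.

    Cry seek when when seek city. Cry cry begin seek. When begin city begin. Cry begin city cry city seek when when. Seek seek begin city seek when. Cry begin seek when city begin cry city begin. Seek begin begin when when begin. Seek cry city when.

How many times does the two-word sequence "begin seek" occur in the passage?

Scanning the 46 overlapping bigram windows for "begin seek":
  position 9–10: begin seek
  position 30–31: begin seek
  position 37–38: begin seek
  position 43–44: begin seek

4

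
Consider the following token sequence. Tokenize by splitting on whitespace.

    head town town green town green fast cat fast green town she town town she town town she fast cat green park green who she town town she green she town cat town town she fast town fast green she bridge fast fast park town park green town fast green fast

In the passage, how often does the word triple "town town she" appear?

4

Scanning the 49 overlapping trigram windows for "town town she":
  position 13–15: town town she
  position 16–18: town town she
  position 26–28: town town she
  position 33–35: town town she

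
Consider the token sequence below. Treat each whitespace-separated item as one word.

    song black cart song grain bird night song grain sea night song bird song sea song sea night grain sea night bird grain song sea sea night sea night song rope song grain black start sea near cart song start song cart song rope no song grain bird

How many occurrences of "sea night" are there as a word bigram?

Scanning the 47 overlapping bigram windows for "sea night":
  position 10–11: sea night
  position 17–18: sea night
  position 20–21: sea night
  position 26–27: sea night
  position 28–29: sea night

5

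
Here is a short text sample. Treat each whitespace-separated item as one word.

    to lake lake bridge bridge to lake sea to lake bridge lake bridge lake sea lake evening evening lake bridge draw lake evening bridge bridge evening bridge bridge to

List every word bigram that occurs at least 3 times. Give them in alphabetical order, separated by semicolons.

Bigram counts meeting the condition (at least 3 times):
  bridge bridge: 3
  lake bridge: 4
  to lake: 3

bridge bridge; lake bridge; to lake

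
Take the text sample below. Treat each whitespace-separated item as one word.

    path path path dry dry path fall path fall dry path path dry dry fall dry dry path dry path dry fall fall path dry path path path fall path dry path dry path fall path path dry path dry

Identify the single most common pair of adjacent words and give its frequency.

Bigram frequencies (highest first):
  path dry: 9
  dry path: 8
  path path: 6
  path fall: 4
  fall path: 4
  dry dry: 3
  … (3 more, each ≤ 2)

"path dry", 9 times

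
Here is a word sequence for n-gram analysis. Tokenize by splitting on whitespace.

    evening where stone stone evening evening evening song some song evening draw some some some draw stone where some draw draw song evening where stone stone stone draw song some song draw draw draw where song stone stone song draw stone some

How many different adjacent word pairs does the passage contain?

42 tokens → 41 bigram windows in total.
Repeated bigrams (each contributes count−1 duplicates):
  stone stone: 4
  draw draw: 3
  draw song: 2
  draw stone: 2
  evening evening: 2
  evening where: 2
  some draw: 2
  some some: 2
  … (5 more repeated)
16 duplicate windows → 41 − 16 = 25 distinct.

25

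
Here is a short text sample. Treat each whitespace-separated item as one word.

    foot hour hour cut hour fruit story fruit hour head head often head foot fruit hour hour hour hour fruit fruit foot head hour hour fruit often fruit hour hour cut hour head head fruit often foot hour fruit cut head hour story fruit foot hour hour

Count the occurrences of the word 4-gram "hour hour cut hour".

Scanning the 44 overlapping 4-gram windows for "hour hour cut hour":
  position 2–5: hour hour cut hour
  position 29–32: hour hour cut hour

2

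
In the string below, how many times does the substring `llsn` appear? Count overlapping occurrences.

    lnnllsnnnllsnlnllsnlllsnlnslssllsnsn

Sliding a length-4 window over the 36 characters (33 positions):
  position 4–7: llsn
  position 10–13: llsn
  position 16–19: llsn
  position 21–24: llsn
  position 31–34: llsn

5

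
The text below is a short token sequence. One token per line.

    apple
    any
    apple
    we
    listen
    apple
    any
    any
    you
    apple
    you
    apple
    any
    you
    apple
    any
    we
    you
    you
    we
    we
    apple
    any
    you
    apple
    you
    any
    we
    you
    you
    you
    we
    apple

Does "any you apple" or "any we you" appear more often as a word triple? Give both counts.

"any you apple": 3 occurrences
"any we you": 2 occurrences

"any you apple" (3 vs 2)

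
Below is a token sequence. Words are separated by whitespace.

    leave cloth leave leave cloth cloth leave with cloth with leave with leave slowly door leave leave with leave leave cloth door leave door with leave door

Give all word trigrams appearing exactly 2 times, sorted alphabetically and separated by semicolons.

Trigram counts meeting the condition (exactly 2 times):
  leave leave cloth: 2
  leave with leave: 2

leave leave cloth; leave with leave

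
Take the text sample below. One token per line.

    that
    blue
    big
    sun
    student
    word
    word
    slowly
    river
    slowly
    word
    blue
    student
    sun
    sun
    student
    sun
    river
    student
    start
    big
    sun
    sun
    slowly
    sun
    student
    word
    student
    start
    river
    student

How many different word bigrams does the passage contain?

31 tokens → 30 bigram windows in total.
Repeated bigrams (each contributes count−1 duplicates):
  sun student: 3
  big sun: 2
  river student: 2
  student start: 2
  student sun: 2
  student word: 2
  sun sun: 2
8 duplicate windows → 30 − 8 = 22 distinct.

22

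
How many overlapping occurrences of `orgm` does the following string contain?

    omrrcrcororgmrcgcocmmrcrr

Sliding a length-4 window over the 25 characters (22 positions):
  position 10–13: orgm

1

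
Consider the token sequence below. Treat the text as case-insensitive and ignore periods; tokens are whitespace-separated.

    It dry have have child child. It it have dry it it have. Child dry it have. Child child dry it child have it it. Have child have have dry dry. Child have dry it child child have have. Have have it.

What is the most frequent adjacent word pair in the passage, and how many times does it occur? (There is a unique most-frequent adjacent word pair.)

Bigram frequencies (highest first):
  have have: 5
  have child: 4
  it have: 4
  dry it: 4
  child have: 4
  child child: 3
  … (10 more, each ≤ 3)

"have have", 5 times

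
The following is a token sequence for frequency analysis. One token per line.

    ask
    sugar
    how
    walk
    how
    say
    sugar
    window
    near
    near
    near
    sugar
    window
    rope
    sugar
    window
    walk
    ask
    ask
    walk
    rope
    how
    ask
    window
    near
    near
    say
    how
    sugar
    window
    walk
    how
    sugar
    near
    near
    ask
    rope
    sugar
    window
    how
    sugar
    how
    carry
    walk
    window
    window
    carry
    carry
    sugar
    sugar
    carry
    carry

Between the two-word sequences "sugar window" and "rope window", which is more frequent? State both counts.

"sugar window" (5 vs 0)

"sugar window": 5 occurrences
"rope window": 0 occurrences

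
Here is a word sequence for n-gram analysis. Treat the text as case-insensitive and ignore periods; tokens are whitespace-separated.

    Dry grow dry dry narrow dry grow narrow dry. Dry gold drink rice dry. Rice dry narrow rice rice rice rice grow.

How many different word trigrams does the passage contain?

22 tokens → 20 trigram windows in total.
Repeated trigrams (each contributes count−1 duplicates):
  rice rice rice: 2
1 duplicate windows → 20 − 1 = 19 distinct.

19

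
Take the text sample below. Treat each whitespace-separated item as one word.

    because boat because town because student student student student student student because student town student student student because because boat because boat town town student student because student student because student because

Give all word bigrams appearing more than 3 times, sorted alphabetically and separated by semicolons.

because student; student because; student student

Bigram counts meeting the condition (more than 3 times):
  because student: 4
  student because: 5
  student student: 9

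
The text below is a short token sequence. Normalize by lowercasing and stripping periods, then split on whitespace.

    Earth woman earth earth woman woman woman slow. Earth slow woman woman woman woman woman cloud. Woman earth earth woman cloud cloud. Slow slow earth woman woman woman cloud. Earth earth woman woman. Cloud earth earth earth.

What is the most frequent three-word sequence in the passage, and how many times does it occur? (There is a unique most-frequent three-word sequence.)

Trigram frequencies (highest first):
  woman woman woman: 5
  earth earth woman: 3
  earth woman woman: 3
  woman woman cloud: 3
  woman earth earth: 2
  woman cloud earth: 2
  … (16 more, each ≤ 2)

"woman woman woman", 5 times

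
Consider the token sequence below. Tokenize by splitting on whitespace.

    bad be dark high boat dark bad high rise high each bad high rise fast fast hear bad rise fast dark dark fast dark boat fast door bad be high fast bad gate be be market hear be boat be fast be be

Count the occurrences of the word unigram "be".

8

Scanning the 43 tokens for "be":
  position 2: be
  position 29: be
  position 34: be
  position 35: be
  position 38: be
  position 40: be
  position 42: be
  position 43: be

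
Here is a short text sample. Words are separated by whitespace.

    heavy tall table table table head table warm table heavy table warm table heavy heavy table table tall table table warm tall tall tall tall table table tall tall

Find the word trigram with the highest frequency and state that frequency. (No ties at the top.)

Trigram frequencies (highest first):
  tall table table: 3
  table warm table: 2
  warm table heavy: 2
  table table tall: 2
  tall tall tall: 2
  heavy tall table: 1
  … (15 more, each ≤ 1)

"tall table table", 3 times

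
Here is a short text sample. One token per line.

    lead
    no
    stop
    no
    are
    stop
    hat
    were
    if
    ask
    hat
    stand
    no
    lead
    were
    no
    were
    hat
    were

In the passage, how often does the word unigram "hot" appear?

Scanning the 19 tokens for "hot":
  (none found)

0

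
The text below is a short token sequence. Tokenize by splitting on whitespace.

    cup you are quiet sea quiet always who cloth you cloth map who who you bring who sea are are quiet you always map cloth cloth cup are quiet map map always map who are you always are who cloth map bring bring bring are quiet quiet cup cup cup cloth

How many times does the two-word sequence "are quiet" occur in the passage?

4

Scanning the 50 overlapping bigram windows for "are quiet":
  position 3–4: are quiet
  position 20–21: are quiet
  position 28–29: are quiet
  position 45–46: are quiet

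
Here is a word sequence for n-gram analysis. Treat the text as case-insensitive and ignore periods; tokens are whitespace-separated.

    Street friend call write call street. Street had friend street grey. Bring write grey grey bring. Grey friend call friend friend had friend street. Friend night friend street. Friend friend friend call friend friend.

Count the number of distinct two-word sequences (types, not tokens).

34 tokens → 33 bigram windows in total.
Repeated bigrams (each contributes count−1 duplicates):
  friend friend: 4
  friend call: 3
  friend street: 3
  street friend: 3
  call friend: 2
  grey bring: 2
  had friend: 2
12 duplicate windows → 33 − 12 = 21 distinct.

21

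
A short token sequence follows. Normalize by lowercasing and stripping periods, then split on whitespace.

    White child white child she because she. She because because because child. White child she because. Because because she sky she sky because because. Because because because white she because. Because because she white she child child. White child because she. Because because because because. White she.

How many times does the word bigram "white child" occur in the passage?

4

Scanning the 46 overlapping bigram windows for "white child":
  position 1–2: white child
  position 3–4: white child
  position 13–14: white child
  position 38–39: white child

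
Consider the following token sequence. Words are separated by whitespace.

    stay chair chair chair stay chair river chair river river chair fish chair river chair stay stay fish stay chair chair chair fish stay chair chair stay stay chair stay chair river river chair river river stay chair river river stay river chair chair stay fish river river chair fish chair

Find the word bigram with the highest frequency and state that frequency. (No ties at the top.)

"stay chair", 7 times

Bigram frequencies (highest first):
  stay chair: 7
  chair chair: 6
  chair river: 6
  river chair: 6
  chair stay: 5
  river river: 5
  … (8 more, each ≤ 3)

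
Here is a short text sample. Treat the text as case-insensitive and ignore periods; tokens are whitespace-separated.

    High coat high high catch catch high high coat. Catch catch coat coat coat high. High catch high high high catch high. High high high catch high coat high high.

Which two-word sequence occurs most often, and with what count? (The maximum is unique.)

Bigram frequencies (highest first):
  high high: 9
  high catch: 4
  catch high: 4
  high coat: 3
  coat high: 3
  catch catch: 2
  … (3 more, each ≤ 2)

"high high", 9 times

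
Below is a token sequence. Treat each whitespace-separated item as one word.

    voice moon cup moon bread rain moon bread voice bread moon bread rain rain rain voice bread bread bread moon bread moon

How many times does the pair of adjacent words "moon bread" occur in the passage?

4

Scanning the 21 overlapping bigram windows for "moon bread":
  position 4–5: moon bread
  position 7–8: moon bread
  position 11–12: moon bread
  position 20–21: moon bread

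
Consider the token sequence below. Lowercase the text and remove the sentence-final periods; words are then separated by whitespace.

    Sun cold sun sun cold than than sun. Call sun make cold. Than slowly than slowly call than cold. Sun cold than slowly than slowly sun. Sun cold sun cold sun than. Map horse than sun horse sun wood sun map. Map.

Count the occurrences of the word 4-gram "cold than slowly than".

2

Scanning the 39 overlapping 4-gram windows for "cold than slowly than":
  position 12–15: cold than slowly than
  position 21–24: cold than slowly than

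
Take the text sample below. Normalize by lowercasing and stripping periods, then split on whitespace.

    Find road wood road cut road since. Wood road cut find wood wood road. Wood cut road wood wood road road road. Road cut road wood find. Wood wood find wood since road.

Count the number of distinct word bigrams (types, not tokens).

33 tokens → 32 bigram windows in total.
Repeated bigrams (each contributes count−1 duplicates):
  road wood: 4
  wood road: 4
  cut road: 3
  find wood: 3
  road cut: 3
  road road: 3
  wood wood: 3
  wood find: 2
17 duplicate windows → 32 − 17 = 15 distinct.

15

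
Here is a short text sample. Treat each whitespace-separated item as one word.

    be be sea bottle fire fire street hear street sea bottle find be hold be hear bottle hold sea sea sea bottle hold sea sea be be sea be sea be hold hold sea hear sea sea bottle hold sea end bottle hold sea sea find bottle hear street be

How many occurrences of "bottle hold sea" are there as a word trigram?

Scanning the 48 overlapping trigram windows for "bottle hold sea":
  position 17–19: bottle hold sea
  position 22–24: bottle hold sea
  position 38–40: bottle hold sea
  position 42–44: bottle hold sea

4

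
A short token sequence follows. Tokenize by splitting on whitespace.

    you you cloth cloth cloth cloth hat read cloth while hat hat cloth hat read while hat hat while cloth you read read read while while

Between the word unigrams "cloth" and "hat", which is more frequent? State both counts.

"cloth": 7 occurrences
"hat": 6 occurrences

"cloth" (7 vs 6)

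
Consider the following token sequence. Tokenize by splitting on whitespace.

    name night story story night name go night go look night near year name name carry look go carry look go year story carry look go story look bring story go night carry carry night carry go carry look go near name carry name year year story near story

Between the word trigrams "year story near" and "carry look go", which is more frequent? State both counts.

"year story near": 1 occurrence
"carry look go": 4 occurrences

"carry look go" (4 vs 1)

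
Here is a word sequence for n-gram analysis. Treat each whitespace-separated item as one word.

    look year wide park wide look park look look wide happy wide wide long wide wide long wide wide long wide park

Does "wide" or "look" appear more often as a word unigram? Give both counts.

"wide" (10 vs 4)

"wide": 10 occurrences
"look": 4 occurrences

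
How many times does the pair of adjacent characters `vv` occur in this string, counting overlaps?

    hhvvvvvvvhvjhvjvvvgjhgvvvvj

Sliding a length-2 window over the 27 characters (26 positions):
  position 3–4: vv
  position 4–5: vv
  position 5–6: vv
  position 6–7: vv
  position 7–8: vv
  position 8–9: vv
  position 16–17: vv
  position 17–18: vv
  position 23–24: vv
  position 24–25: vv
  … (1 more)

11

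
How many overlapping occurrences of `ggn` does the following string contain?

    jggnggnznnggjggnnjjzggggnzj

4

Sliding a length-3 window over the 27 characters (25 positions):
  position 2–4: ggn
  position 5–7: ggn
  position 14–16: ggn
  position 23–25: ggn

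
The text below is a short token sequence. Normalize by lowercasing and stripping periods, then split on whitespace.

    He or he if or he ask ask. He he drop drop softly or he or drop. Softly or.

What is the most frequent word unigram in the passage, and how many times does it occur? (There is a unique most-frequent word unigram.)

"he", 6 times

Unigram frequencies (highest first):
  he: 6
  or: 5
  drop: 3
  ask: 2
  softly: 2
  if: 1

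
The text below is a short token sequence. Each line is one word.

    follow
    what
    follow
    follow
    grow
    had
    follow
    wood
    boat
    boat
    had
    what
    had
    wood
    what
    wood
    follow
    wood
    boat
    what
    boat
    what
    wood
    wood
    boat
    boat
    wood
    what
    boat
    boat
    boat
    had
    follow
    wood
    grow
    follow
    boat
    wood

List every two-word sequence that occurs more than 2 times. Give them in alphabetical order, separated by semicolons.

Bigram counts meeting the condition (more than 2 times):
  boat boat: 4
  follow wood: 3
  wood boat: 3

boat boat; follow wood; wood boat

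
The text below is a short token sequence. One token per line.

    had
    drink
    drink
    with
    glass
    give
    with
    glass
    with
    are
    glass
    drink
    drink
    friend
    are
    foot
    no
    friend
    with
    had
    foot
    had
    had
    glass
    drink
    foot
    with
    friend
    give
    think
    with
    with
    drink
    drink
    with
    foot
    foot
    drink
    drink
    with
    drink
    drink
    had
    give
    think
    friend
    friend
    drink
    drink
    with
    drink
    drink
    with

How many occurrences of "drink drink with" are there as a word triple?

5

Scanning the 51 overlapping trigram windows for "drink drink with":
  position 2–4: drink drink with
  position 33–35: drink drink with
  position 38–40: drink drink with
  position 48–50: drink drink with
  position 51–53: drink drink with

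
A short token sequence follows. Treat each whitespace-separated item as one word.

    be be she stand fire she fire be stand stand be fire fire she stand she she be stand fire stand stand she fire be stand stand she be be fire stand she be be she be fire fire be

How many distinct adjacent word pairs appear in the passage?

40 tokens → 39 bigram windows in total.
Repeated bigrams (each contributes count−1 duplicates):
  she be: 4
  stand she: 4
  be be: 3
  be fire: 3
  be stand: 3
  fire be: 3
  stand stand: 3
  be she: 2
  … (6 more repeated)
23 duplicate windows → 39 − 23 = 16 distinct.

16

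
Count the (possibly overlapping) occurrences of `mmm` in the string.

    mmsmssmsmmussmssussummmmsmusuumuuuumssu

2

Sliding a length-3 window over the 39 characters (37 positions):
  position 21–23: mmm
  position 22–24: mmm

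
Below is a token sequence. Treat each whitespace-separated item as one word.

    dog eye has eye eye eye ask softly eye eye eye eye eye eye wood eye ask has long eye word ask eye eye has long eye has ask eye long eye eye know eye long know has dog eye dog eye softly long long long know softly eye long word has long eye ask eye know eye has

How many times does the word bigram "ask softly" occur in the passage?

Scanning the 58 overlapping bigram windows for "ask softly":
  position 7–8: ask softly

1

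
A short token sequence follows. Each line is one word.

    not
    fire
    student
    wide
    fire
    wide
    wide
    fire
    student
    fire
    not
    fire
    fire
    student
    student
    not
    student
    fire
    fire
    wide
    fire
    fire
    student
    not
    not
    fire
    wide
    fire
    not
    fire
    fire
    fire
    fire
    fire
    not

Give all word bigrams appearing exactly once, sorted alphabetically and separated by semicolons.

not not; not student; student student; student wide; wide wide

Bigram counts meeting the condition (exactly once):
  not not: 1
  not student: 1
  student student: 1
  student wide: 1
  wide wide: 1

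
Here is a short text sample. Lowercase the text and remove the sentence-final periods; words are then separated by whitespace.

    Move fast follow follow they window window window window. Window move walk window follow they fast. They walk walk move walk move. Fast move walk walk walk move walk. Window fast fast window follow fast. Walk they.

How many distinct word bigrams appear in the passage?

37 tokens → 36 bigram windows in total.
Repeated bigrams (each contributes count−1 duplicates):
  move walk: 4
  window window: 4
  walk move: 3
  walk walk: 3
  follow they: 2
  move fast: 2
  walk window: 2
  window follow: 2
14 duplicate windows → 36 − 14 = 22 distinct.

22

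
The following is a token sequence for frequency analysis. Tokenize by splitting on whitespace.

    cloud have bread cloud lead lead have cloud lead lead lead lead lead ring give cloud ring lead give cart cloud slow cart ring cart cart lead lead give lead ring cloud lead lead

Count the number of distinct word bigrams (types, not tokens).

23

34 tokens → 33 bigram windows in total.
Repeated bigrams (each contributes count−1 duplicates):
  lead lead: 7
  cloud lead: 3
  lead give: 2
  lead ring: 2
10 duplicate windows → 33 − 10 = 23 distinct.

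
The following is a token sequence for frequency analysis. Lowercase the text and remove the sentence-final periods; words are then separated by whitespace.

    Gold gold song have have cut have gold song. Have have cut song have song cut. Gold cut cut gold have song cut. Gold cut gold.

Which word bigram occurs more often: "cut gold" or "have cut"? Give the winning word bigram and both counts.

"cut gold" (4 vs 2)

"cut gold": 4 occurrences
"have cut": 2 occurrences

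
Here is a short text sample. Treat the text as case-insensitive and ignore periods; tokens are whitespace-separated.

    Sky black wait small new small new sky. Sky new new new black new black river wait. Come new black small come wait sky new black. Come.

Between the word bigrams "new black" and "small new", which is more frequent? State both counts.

"new black" (4 vs 2)

"new black": 4 occurrences
"small new": 2 occurrences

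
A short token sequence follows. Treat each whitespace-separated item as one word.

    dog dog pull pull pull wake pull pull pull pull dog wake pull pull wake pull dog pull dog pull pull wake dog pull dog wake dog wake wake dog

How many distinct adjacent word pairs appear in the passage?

9

30 tokens → 29 bigram windows in total.
Repeated bigrams (each contributes count−1 duplicates):
  pull pull: 7
  dog pull: 4
  pull dog: 4
  dog wake: 3
  pull wake: 3
  wake dog: 3
  wake pull: 3
20 duplicate windows → 29 − 20 = 9 distinct.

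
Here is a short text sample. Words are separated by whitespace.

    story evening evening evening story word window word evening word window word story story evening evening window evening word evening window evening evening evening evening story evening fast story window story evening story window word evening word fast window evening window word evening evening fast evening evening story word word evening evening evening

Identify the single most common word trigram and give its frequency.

Trigram frequencies (highest first):
  evening evening evening: 4
  evening evening story: 3
  window word evening: 3
  story evening evening: 2
  evening story word: 2
  word window word: 2
  … (32 more, each ≤ 2)

"evening evening evening", 4 times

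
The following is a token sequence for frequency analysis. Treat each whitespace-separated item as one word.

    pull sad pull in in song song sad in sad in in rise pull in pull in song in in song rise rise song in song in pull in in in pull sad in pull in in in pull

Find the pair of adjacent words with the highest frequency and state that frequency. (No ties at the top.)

"in in", 7 times

Bigram frequencies (highest first):
  in in: 7
  pull in: 5
  in pull: 5
  in song: 4
  sad in: 3
  song in: 3
  … (10 more, each ≤ 2)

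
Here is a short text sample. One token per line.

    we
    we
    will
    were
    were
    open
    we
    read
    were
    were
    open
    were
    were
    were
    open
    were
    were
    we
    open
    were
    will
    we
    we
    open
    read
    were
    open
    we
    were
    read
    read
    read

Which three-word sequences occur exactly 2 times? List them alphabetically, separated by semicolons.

open were were; were open we; were open were

Trigram counts meeting the condition (exactly 2 times):
  open were were: 2
  were open we: 2
  were open were: 2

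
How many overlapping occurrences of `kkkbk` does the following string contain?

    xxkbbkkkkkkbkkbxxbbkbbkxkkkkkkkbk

2

Sliding a length-5 window over the 33 characters (29 positions):
  position 9–13: kkkbk
  position 29–33: kkkbk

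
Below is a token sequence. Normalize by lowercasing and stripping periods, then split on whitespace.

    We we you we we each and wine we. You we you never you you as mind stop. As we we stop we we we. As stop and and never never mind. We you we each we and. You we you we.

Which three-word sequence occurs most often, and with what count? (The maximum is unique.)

"we you we", 4 times

Trigram frequencies (highest first):
  we you we: 4
  you we you: 2
  we we you: 1
  you we we: 1
  we we each: 1
  we each and: 1
  … (30 more, each ≤ 1)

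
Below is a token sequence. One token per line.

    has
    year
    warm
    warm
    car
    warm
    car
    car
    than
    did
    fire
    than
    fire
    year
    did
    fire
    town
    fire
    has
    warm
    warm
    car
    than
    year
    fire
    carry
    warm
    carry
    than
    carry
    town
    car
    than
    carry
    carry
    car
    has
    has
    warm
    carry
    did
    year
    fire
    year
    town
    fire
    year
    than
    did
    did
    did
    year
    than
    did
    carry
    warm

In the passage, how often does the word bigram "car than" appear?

3

Scanning the 55 overlapping bigram windows for "car than":
  position 8–9: car than
  position 22–23: car than
  position 32–33: car than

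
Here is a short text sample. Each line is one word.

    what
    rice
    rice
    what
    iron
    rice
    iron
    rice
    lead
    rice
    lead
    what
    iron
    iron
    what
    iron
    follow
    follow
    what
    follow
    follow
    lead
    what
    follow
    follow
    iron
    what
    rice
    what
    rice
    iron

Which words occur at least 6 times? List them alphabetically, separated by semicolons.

Unigram counts meeting the condition (at least 6 times):
  follow: 6
  iron: 7
  rice: 7
  what: 8

follow; iron; rice; what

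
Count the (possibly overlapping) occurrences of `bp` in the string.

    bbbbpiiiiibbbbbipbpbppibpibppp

5

Sliding a length-2 window over the 30 characters (29 positions):
  position 4–5: bp
  position 18–19: bp
  position 20–21: bp
  position 24–25: bp
  position 27–28: bp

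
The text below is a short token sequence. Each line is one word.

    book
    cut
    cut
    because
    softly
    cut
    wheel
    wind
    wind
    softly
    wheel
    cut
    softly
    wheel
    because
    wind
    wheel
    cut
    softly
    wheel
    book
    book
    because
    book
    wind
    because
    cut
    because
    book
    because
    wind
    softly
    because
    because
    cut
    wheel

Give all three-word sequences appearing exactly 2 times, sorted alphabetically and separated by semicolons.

Trigram counts meeting the condition (exactly 2 times):
  cut softly wheel: 2
  wheel cut softly: 2

cut softly wheel; wheel cut softly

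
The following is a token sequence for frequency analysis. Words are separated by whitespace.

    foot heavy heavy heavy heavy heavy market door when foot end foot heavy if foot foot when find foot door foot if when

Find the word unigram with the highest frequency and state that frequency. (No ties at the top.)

"foot", 7 times

Unigram frequencies (highest first):
  foot: 7
  heavy: 6
  when: 3
  door: 2
  if: 2
  market: 1
  … (2 more, each ≤ 1)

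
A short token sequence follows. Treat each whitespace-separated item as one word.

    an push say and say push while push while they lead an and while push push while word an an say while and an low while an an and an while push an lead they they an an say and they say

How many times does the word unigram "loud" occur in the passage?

Scanning the 42 tokens for "loud":
  (none found)

0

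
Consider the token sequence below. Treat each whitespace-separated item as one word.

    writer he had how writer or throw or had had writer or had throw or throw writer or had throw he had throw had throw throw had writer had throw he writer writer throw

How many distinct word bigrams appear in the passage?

19

34 tokens → 33 bigram windows in total.
Repeated bigrams (each contributes count−1 duplicates):
  had throw: 5
  or had: 3
  writer or: 3
  had writer: 2
  he had: 2
  or throw: 2
  throw had: 2
  throw he: 2
  … (1 more repeated)
14 duplicate windows → 33 − 14 = 19 distinct.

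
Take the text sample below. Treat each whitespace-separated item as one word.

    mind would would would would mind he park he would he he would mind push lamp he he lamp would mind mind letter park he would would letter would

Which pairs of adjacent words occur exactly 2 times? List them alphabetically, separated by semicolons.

he he; park he

Bigram counts meeting the condition (exactly 2 times):
  he he: 2
  park he: 2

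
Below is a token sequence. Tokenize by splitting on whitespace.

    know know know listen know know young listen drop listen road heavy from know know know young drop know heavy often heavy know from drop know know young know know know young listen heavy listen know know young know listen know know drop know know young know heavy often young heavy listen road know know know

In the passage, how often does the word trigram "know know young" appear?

6

Scanning the 54 overlapping trigram windows for "know know young":
  position 5–7: know know young
  position 15–17: know know young
  position 26–28: know know young
  position 30–32: know know young
  position 36–38: know know young
  position 44–46: know know young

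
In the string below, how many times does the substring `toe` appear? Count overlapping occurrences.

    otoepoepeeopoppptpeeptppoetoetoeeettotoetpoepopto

Sliding a length-3 window over the 49 characters (47 positions):
  position 2–4: toe
  position 27–29: toe
  position 30–32: toe
  position 38–40: toe

4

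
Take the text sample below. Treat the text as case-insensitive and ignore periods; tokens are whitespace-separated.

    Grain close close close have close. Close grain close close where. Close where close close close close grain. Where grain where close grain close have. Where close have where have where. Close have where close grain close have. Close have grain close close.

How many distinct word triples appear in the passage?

43 tokens → 41 trigram windows in total.
Repeated trigrams (each contributes count−1 duplicates):
  close close close: 3
  close grain close: 3
  close have where: 3
  grain close close: 3
  have where close: 3
  close close grain: 2
  close have close: 2
  close where close: 2
  … (3 more repeated)
16 duplicate windows → 41 − 16 = 25 distinct.

25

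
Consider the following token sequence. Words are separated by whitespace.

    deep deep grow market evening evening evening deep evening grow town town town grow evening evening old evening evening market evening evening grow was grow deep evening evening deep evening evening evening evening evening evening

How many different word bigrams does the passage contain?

18

35 tokens → 34 bigram windows in total.
Repeated bigrams (each contributes count−1 duplicates):
  evening evening: 11
  deep evening: 3
  evening deep: 2
  evening grow: 2
  market evening: 2
  town town: 2
16 duplicate windows → 34 − 16 = 18 distinct.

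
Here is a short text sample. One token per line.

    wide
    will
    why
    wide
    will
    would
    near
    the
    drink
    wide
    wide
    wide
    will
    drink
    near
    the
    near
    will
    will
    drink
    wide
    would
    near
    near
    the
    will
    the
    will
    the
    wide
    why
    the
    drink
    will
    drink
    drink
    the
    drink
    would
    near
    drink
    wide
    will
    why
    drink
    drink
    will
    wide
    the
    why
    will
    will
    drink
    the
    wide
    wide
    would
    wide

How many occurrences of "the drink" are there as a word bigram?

3

Scanning the 57 overlapping bigram windows for "the drink":
  position 8–9: the drink
  position 32–33: the drink
  position 37–38: the drink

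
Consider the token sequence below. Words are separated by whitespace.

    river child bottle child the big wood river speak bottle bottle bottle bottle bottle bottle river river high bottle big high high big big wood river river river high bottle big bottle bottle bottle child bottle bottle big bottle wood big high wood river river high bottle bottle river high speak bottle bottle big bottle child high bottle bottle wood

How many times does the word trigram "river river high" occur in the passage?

Scanning the 58 overlapping trigram windows for "river river high":
  position 16–18: river river high
  position 27–29: river river high
  position 44–46: river river high

3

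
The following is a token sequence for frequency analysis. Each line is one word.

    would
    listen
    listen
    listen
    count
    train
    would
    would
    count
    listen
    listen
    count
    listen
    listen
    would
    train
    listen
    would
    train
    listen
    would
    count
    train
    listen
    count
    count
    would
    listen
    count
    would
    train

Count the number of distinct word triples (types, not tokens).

31 tokens → 29 trigram windows in total.
Repeated trigrams (each contributes count−1 duplicates):
  count listen listen: 2
  listen listen count: 2
  listen would train: 2
  train listen would: 2
  would train listen: 2
5 duplicate windows → 29 − 5 = 24 distinct.

24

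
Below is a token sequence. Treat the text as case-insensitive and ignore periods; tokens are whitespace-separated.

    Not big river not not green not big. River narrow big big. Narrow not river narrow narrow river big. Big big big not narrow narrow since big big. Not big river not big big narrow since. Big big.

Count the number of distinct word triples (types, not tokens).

38 tokens → 36 trigram windows in total.
Repeated trigrams (each contributes count−1 duplicates):
  not big river: 3
  big big big: 2
  big big narrow: 2
  big big not: 2
  big river not: 2
  narrow since big: 2
  since big big: 2
8 duplicate windows → 36 − 8 = 28 distinct.

28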